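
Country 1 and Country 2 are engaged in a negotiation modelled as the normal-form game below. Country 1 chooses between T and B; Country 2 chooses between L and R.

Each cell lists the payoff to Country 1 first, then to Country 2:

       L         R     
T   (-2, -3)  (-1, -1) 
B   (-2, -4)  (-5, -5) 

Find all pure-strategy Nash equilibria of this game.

(T, L): Country 2 prefers R (-1 > -3) — not an equilibrium.
(T, R): Country 1 gets -1 ≥ -5 from B, and Country 2 gets -1 ≥ -3 from L — Nash equilibrium.
(B, L): Country 1 gets -2 ≥ -2 from T, and Country 2 gets -4 ≥ -5 from R — Nash equilibrium.
(B, R): Country 1 prefers T (-1 > -5); Country 2 prefers L (-4 > -5) — not an equilibrium.

(T, R) and (B, L)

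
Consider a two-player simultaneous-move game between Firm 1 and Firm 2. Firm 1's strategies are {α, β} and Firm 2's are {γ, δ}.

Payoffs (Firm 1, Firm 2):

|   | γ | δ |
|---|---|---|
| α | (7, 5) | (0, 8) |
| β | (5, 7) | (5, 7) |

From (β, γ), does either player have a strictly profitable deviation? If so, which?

Firm 1 at (β, γ) earns 5; deviating to α yields 7 — a strict improvement.
Firm 2 earns 7; deviating to δ yields 7 — not better.
Only Firm 1 has a strictly profitable deviation.

Firm 1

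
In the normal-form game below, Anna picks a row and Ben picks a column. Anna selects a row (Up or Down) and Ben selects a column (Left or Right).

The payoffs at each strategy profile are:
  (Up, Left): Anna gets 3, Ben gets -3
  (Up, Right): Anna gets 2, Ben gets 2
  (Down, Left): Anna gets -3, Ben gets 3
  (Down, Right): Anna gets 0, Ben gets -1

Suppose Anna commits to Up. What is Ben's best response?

Against Up, Ben earns -3 from Left and 2 from Right.
So Right is the best response.

Right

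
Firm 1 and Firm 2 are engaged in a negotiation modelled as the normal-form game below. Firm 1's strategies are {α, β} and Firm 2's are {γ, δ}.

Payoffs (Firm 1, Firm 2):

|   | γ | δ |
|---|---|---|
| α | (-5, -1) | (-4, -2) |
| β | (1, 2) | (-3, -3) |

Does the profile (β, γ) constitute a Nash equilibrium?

At (β, γ), Firm 1 earns 1; switching to α would give -5, so Firm 1 has no profitable deviation.
Firm 2 earns 2; switching to δ would give -3, so Firm 2 has no profitable deviation.
Neither player can gain by a unilateral deviation, so this profile is a Nash equilibrium.

Yes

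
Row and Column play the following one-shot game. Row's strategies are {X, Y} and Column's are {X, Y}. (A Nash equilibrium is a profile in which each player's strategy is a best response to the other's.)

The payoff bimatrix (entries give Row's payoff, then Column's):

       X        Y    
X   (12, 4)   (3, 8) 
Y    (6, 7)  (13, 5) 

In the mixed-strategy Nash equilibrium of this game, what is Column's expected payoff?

First find p, the probability Row plays X, from Column's indifference between X and Y: 4p + 7(1−p) = 8p + 5(1−p), giving p = 1/3.
Since Column is indifferent in equilibrium, Column's expected payoff equals the payoff from either column against (1/3, 2/3). Using X: 4(1/3) + 7(2/3) = 6.

6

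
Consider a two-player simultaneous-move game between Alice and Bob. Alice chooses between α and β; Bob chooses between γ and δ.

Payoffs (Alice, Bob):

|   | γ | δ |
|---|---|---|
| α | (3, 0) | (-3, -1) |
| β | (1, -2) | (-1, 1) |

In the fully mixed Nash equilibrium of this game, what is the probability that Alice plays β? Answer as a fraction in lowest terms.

1/4

Let p be the probability that Alice plays α. In a completely mixed equilibrium, Bob must be indifferent between γ and δ.
Bob's expected payoff from γ is −2(1−p); from δ it is −p + (1−p).
Setting these equal: 2p − 2 = −2p + 1, so p = 3/4.
Therefore Alice plays β with probability 1 − 3/4 = 1/4.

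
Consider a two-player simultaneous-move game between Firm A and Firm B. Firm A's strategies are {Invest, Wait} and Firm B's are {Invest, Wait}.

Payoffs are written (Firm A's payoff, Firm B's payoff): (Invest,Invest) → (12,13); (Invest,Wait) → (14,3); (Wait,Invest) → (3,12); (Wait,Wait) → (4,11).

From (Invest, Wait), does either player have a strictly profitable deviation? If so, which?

Firm B

Firm A at (Invest, Wait) earns 14; deviating to Wait yields 4 — not better.
Firm B earns 3; deviating to Invest yields 13 — a strict improvement.
Only Firm B has a strictly profitable deviation.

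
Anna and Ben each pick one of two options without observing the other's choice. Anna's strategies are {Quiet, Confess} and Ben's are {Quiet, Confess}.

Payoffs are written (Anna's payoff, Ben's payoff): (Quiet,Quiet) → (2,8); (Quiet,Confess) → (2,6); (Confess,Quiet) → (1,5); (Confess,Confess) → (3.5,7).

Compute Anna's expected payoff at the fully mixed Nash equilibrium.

First find q, the probability Ben plays Quiet, from Anna's indifference between Quiet and Confess: 2q + 2(1−q) = q + 3.5(1−q), giving q = 3/5.
Since Anna is indifferent in equilibrium, Anna's expected payoff equals the payoff from either row against (3/5, 2/5). Using Quiet: 2(3/5) + 2(2/5) = 2.

2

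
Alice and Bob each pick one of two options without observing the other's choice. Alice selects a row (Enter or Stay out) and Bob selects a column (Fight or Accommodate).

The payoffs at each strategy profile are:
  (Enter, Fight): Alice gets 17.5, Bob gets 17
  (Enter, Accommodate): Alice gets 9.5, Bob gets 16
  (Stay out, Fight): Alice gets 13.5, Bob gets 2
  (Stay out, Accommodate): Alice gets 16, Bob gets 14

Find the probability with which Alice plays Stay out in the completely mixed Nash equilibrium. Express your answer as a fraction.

1/13

Let x be the probability that Alice plays Enter. In a completely mixed equilibrium, Bob must be indifferent between Fight and Accommodate.
Bob's expected payoff from Fight is 17x + 2(1−x); from Accommodate it is 16x + 14(1−x).
Setting these equal: 15x + 2 = 2x + 14, so x = 12/13.
Therefore Alice plays Stay out with probability 1 − 12/13 = 1/13.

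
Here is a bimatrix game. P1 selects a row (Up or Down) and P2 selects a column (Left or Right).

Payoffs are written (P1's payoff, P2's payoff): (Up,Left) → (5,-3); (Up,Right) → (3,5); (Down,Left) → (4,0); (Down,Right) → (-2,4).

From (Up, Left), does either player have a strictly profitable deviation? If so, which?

P1 at (Up, Left) earns 5; deviating to Down yields 4 — not better.
P2 earns -3; deviating to Right yields 5 — a strict improvement.
Only P2 has a strictly profitable deviation.

P2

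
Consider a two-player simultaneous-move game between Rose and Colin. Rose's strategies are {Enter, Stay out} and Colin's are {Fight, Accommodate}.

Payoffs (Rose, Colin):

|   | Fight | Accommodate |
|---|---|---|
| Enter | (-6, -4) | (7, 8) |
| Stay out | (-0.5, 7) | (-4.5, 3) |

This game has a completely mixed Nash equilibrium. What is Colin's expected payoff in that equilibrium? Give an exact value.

First find p, the probability Rose plays Enter, from Colin's indifference between Fight and Accommodate: −4p + 7(1−p) = 8p + 3(1−p), giving p = 1/4.
Since Colin is indifferent in equilibrium, Colin's expected payoff equals the payoff from either column against (1/4, 3/4). Using Fight: −4(1/4) + 7(3/4) = 17/4.

17/4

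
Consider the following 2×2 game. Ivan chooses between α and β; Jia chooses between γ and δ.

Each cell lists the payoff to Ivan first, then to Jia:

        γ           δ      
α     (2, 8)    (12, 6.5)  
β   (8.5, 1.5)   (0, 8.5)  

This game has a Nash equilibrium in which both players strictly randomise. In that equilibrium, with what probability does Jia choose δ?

13/37

Let y be the probability that Jia plays γ. In a completely mixed equilibrium, Ivan must be indifferent between α and β.
Ivan's expected payoff from α is 2y + 12(1−y); from β it is 8.5y.
Setting these equal: −10y + 12 = 8.5y, so y = 24/37.
Therefore Jia plays δ with probability 1 − 24/37 = 13/37.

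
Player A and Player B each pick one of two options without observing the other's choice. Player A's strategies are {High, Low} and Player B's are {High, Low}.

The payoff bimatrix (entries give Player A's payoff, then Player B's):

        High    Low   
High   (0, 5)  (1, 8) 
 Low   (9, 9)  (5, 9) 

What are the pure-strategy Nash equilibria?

(Low, High) and (Low, Low)

(High, High): Player A prefers Low (9 > 0); Player B prefers Low (8 > 5) — not an equilibrium.
(High, Low): Player A prefers Low (5 > 1) — not an equilibrium.
(Low, High): Player A gets 9 ≥ 0 from High, and Player B gets 9 ≥ 9 from Low — Nash equilibrium.
(Low, Low): Player A gets 5 ≥ 1 from High, and Player B gets 9 ≥ 9 from High — Nash equilibrium.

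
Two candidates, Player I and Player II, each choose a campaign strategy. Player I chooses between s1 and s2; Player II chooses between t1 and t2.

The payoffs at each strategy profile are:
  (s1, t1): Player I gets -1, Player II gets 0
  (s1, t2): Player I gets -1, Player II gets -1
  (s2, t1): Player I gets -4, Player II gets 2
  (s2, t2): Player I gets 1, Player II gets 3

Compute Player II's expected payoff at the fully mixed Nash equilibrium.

First find x, the probability Player I plays s1, from Player II's indifference between t1 and t2: 2(1−x) = −x + 3(1−x), giving x = 1/2.
Since Player II is indifferent in equilibrium, Player II's expected payoff equals the payoff from either column against (1/2, 1/2). Using t1: 2(1/2) = 1.

1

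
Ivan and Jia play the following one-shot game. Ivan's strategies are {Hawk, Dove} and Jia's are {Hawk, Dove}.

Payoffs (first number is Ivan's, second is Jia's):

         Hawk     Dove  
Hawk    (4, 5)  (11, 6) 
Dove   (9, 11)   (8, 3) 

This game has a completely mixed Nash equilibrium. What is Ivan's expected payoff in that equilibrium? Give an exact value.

First find y, the probability Jia plays Hawk, from Ivan's indifference between Hawk and Dove: 4y + 11(1−y) = 9y + 8(1−y), giving y = 3/8.
Since Ivan is indifferent in equilibrium, Ivan's expected payoff equals the payoff from either row against (3/8, 5/8). Using Hawk: 4(3/8) + 11(5/8) = 67/8.

67/8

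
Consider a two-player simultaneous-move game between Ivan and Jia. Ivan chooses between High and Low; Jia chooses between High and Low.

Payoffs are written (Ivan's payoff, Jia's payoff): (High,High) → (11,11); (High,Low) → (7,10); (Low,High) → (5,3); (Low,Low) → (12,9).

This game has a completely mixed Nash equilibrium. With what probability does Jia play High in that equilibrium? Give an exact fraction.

Let c be the probability that Jia plays High. In a completely mixed equilibrium, Ivan must be indifferent between High and Low.
Ivan's expected payoff from High is 11c + 7(1−c); from Low it is 5c + 12(1−c).
Setting these equal: 4c + 7 = −7c + 12, so c = 5/11.

5/11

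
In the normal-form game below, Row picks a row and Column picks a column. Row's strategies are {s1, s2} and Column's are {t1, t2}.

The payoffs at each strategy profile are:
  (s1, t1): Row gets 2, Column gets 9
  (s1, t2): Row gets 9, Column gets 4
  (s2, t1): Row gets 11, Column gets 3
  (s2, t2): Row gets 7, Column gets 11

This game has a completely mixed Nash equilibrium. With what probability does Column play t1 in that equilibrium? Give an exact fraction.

Let q be the probability that Column plays t1. In a completely mixed equilibrium, Row must be indifferent between s1 and s2.
Row's expected payoff from s1 is 2q + 9(1−q); from s2 it is 11q + 7(1−q).
Setting these equal: −7q + 9 = 4q + 7, so q = 2/11.

2/11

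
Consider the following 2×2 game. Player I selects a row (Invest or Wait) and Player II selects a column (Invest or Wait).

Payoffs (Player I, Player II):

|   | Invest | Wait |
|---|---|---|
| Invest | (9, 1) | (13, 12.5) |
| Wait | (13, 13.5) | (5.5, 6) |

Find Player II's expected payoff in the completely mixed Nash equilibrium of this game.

651/76

First find p, the probability Player I plays Invest, from Player II's indifference between Invest and Wait: p + 13.5(1−p) = 12.5p + 6(1−p), giving p = 15/38.
Since Player II is indifferent in equilibrium, Player II's expected payoff equals the payoff from either column against (15/38, 23/38). Using Invest: (15/38) + 13.5(23/38) = 651/76.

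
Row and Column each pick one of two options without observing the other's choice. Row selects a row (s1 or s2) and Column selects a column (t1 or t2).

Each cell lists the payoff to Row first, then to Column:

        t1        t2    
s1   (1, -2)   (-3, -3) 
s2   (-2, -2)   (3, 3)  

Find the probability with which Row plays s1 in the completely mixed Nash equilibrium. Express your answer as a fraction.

5/6

Let p be the probability that Row plays s1. In a completely mixed equilibrium, Column must be indifferent between t1 and t2.
Column's expected payoff from t1 is −2p − 2(1−p); from t2 it is −3p + 3(1−p).
Setting these equal: -2 = −6p + 3, so p = 5/6.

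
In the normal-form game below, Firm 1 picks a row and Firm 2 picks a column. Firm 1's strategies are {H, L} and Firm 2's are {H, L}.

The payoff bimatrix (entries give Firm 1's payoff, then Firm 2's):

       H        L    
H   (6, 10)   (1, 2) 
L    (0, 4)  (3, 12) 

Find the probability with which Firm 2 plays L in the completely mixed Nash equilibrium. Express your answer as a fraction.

Let c be the probability that Firm 2 plays H. In a completely mixed equilibrium, Firm 1 must be indifferent between H and L.
Firm 1's expected payoff from H is 6c + (1−c); from L it is 3(1−c).
Setting these equal: 5c + 1 = −3c + 3, so c = 1/4.
Therefore Firm 2 plays L with probability 1 − 1/4 = 3/4.

3/4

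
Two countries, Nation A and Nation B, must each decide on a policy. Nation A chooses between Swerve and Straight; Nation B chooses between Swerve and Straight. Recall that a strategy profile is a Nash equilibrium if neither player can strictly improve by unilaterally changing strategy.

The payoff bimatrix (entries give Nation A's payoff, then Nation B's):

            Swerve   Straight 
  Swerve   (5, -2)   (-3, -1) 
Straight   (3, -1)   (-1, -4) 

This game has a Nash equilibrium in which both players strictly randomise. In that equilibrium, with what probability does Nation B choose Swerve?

Let c be the probability that Nation B plays Swerve. In a completely mixed equilibrium, Nation A must be indifferent between Swerve and Straight.
Nation A's expected payoff from Swerve is 5c − 3(1−c); from Straight it is 3c − (1−c).
Setting these equal: 8c − 3 = 4c − 1, so c = 1/2.

1/2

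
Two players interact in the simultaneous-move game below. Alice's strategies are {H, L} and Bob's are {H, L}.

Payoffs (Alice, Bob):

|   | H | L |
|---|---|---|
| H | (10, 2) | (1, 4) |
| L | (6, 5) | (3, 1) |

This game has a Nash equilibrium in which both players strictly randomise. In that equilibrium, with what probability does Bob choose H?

1/3

Let q be the probability that Bob plays H. In a completely mixed equilibrium, Alice must be indifferent between H and L.
Alice's expected payoff from H is 10q + (1−q); from L it is 6q + 3(1−q).
Setting these equal: 9q + 1 = 3q + 3, so q = 1/3.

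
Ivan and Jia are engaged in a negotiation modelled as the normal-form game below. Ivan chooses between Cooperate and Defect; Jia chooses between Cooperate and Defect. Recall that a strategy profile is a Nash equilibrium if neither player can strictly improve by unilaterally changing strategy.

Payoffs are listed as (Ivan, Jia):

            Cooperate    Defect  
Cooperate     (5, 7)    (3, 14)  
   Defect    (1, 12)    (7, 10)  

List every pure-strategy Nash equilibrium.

(Cooperate, Cooperate): Jia prefers Defect (14 > 7) — not an equilibrium.
(Cooperate, Defect): Ivan prefers Defect (7 > 3) — not an equilibrium.
(Defect, Cooperate): Ivan prefers Cooperate (5 > 1) — not an equilibrium.
(Defect, Defect): Jia prefers Cooperate (12 > 10) — not an equilibrium.

none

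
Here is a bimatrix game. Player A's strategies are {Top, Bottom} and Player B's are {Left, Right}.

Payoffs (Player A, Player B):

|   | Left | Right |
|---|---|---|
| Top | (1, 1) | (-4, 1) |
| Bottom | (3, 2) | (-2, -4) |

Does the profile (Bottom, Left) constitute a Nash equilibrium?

At (Bottom, Left), Player A earns 3; switching to Top would give 1, so Player A has no profitable deviation.
Player B earns 2; switching to Right would give -4, so Player B has no profitable deviation.
Neither player can gain by a unilateral deviation, so this profile is a Nash equilibrium.

Yes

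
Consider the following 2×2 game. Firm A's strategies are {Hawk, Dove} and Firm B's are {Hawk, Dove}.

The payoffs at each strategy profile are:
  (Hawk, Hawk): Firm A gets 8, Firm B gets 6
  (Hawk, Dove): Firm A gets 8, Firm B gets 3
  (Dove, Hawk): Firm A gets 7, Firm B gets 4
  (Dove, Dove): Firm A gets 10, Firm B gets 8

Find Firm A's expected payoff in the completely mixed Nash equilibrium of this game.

8

First find y, the probability Firm B plays Hawk, from Firm A's indifference between Hawk and Dove: 8y + 8(1−y) = 7y + 10(1−y), giving y = 2/3.
Since Firm A is indifferent in equilibrium, Firm A's expected payoff equals the payoff from either row against (2/3, 1/3). Using Hawk: 8(2/3) + 8(1/3) = 8.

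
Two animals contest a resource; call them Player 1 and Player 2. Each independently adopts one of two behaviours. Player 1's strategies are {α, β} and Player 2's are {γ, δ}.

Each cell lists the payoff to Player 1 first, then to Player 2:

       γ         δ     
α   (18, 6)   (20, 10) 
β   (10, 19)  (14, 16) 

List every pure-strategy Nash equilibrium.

(α, δ)

(α, γ): Player 2 prefers δ (10 > 6) — not an equilibrium.
(α, δ): Player 1 gets 20 ≥ 14 from β, and Player 2 gets 10 ≥ 6 from γ — Nash equilibrium.
(β, γ): Player 1 prefers α (18 > 10) — not an equilibrium.
(β, δ): Player 1 prefers α (20 > 14); Player 2 prefers γ (19 > 16) — not an equilibrium.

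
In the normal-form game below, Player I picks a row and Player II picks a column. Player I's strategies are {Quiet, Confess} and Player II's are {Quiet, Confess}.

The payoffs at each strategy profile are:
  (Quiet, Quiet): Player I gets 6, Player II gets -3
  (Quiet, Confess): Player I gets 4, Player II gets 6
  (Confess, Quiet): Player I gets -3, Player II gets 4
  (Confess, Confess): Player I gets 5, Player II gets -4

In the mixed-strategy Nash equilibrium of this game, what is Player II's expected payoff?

12/17

First find x, the probability Player I plays Quiet, from Player II's indifference between Quiet and Confess: −3x + 4(1−x) = 6x − 4(1−x), giving x = 8/17.
Since Player II is indifferent in equilibrium, Player II's expected payoff equals the payoff from either column against (8/17, 9/17). Using Quiet: −3(8/17) + 4(9/17) = 12/17.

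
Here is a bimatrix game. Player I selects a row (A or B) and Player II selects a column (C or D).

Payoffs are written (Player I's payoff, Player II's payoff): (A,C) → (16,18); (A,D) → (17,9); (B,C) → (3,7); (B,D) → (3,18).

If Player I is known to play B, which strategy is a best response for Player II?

Against B, Player II earns 7 from C and 18 from D.
So D is the best response.

D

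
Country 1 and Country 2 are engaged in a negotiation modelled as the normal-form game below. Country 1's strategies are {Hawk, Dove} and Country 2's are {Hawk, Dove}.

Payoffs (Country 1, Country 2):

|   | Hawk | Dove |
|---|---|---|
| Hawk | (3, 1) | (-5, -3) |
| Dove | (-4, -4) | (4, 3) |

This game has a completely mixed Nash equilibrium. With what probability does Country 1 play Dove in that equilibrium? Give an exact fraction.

4/11

Let r be the probability that Country 1 plays Hawk. In a completely mixed equilibrium, Country 2 must be indifferent between Hawk and Dove.
Country 2's expected payoff from Hawk is r − 4(1−r); from Dove it is −3r + 3(1−r).
Setting these equal: 5r − 4 = −6r + 3, so r = 7/11.
Therefore Country 1 plays Dove with probability 1 − 7/11 = 4/11.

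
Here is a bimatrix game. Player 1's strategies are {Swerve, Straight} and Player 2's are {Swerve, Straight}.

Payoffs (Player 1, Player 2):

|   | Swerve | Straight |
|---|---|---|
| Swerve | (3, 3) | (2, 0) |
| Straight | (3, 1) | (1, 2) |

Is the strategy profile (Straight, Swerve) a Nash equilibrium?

No

At (Straight, Swerve), Player 1 earns 3; switching to Swerve would give 3, so Player 1 has no profitable deviation.
Player 2 earns 1; switching to Straight would give 2, so Player 2 would deviate.
Since at least one player can profitably deviate, this is not a Nash equilibrium.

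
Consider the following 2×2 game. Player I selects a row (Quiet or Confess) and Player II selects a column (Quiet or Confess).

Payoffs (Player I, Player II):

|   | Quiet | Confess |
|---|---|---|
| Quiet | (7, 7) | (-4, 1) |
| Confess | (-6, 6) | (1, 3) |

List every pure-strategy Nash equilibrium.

(Quiet, Quiet): Player I gets 7 ≥ -6 from Confess, and Player II gets 7 ≥ 1 from Confess — Nash equilibrium.
(Quiet, Confess): Player I prefers Confess (1 > -4); Player II prefers Quiet (7 > 1) — not an equilibrium.
(Confess, Quiet): Player I prefers Quiet (7 > -6) — not an equilibrium.
(Confess, Confess): Player II prefers Quiet (6 > 3) — not an equilibrium.

(Quiet, Quiet)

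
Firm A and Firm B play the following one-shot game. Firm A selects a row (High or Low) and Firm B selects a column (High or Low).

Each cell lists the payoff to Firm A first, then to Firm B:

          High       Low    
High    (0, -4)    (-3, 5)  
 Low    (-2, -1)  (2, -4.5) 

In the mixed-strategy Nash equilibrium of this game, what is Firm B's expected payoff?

First find p, the probability Firm A plays High, from Firm B's indifference between High and Low: −4p − (1−p) = 5p − 4.5(1−p), giving p = 7/25.
Since Firm B is indifferent in equilibrium, Firm B's expected payoff equals the payoff from either column against (7/25, 18/25). Using High: −4(7/25) − (18/25) = -46/25.

-46/25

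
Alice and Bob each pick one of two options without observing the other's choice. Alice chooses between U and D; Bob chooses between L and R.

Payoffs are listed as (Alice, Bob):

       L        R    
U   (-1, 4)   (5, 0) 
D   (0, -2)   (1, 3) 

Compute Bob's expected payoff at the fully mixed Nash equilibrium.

First find x, the probability Alice plays U, from Bob's indifference between L and R: 4x − 2(1−x) = 3(1−x), giving x = 5/9.
Since Bob is indifferent in equilibrium, Bob's expected payoff equals the payoff from either column against (5/9, 4/9). Using L: 4(5/9) − 2(4/9) = 4/3.

4/3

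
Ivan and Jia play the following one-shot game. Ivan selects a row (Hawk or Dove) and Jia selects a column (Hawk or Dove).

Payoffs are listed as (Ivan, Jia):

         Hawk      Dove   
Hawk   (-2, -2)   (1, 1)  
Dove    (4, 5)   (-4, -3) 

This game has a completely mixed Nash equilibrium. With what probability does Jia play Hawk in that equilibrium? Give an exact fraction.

5/11

Let y be the probability that Jia plays Hawk. In a completely mixed equilibrium, Ivan must be indifferent between Hawk and Dove.
Ivan's expected payoff from Hawk is −2y + (1−y); from Dove it is 4y − 4(1−y).
Setting these equal: −3y + 1 = 8y − 4, so y = 5/11.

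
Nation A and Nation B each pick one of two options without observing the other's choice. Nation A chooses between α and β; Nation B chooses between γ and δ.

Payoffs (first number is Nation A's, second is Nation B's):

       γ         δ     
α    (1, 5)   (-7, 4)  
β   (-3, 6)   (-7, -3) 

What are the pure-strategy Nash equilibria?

(α, γ)

(α, γ): Nation A gets 1 ≥ -3 from β, and Nation B gets 5 ≥ 4 from δ — Nash equilibrium.
(α, δ): Nation B prefers γ (5 > 4) — not an equilibrium.
(β, γ): Nation A prefers α (1 > -3) — not an equilibrium.
(β, δ): Nation B prefers γ (6 > -3) — not an equilibrium.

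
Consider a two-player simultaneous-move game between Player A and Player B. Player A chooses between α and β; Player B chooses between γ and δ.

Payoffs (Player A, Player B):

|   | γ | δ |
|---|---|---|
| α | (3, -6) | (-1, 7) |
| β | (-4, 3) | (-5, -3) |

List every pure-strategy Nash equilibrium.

(α, δ)

(α, γ): Player B prefers δ (7 > -6) — not an equilibrium.
(α, δ): Player A gets -1 ≥ -5 from β, and Player B gets 7 ≥ -6 from γ — Nash equilibrium.
(β, γ): Player A prefers α (3 > -4) — not an equilibrium.
(β, δ): Player A prefers α (-1 > -5); Player B prefers γ (3 > -3) — not an equilibrium.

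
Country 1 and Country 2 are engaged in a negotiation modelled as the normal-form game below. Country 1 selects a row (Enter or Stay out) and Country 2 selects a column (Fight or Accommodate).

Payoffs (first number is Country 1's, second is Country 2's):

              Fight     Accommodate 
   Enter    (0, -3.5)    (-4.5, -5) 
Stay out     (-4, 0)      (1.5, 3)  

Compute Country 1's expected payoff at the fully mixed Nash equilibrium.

First find q, the probability Country 2 plays Fight, from Country 1's indifference between Enter and Stay out: −4.5(1−q) = −4q + 1.5(1−q), giving q = 3/5.
Since Country 1 is indifferent in equilibrium, Country 1's expected payoff equals the payoff from either row against (3/5, 2/5). Using Enter: −4.5(2/5) = -9/5.

-9/5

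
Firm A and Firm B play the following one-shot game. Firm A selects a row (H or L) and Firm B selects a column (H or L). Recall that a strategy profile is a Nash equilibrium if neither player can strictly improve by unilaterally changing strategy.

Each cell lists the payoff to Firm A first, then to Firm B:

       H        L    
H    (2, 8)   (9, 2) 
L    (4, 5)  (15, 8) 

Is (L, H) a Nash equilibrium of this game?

At (L, H), Firm A earns 4; switching to H would give 2, so Firm A has no profitable deviation.
Firm B earns 5; switching to L would give 8, so Firm B would deviate.
Since at least one player can profitably deviate, this is not a Nash equilibrium.

No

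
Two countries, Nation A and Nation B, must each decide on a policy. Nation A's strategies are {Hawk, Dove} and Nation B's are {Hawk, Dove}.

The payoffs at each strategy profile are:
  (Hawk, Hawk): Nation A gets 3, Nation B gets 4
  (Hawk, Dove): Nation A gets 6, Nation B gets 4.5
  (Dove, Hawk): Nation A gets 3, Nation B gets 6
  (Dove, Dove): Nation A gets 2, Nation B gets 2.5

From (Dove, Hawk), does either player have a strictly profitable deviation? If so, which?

Nation A at (Dove, Hawk) earns 3; deviating to Hawk yields 3 — not better.
Nation B earns 6; deviating to Dove yields 2.5 — not better.
Neither player can strictly improve; the profile is a Nash equilibrium.

Neither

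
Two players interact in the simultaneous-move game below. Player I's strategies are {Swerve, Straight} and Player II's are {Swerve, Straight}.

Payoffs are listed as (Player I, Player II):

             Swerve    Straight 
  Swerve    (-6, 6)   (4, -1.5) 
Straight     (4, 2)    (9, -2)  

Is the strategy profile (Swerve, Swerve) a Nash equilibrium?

At (Swerve, Swerve), Player I earns -6; switching to Straight would give 4, so Player I would deviate.
Player II earns 6; switching to Straight would give -1.5, so Player II has no profitable deviation.
Since at least one player can profitably deviate, this is not a Nash equilibrium.

No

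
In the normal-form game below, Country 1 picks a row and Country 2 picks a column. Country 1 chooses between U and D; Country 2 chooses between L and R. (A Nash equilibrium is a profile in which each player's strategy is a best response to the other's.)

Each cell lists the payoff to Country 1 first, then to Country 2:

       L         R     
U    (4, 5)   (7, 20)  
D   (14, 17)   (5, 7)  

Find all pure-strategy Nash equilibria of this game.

(U, R) and (D, L)

(U, L): Country 1 prefers D (14 > 4); Country 2 prefers R (20 > 5) — not an equilibrium.
(U, R): Country 1 gets 7 ≥ 5 from D, and Country 2 gets 20 ≥ 5 from L — Nash equilibrium.
(D, L): Country 1 gets 14 ≥ 4 from U, and Country 2 gets 17 ≥ 7 from R — Nash equilibrium.
(D, R): Country 1 prefers U (7 > 5); Country 2 prefers L (17 > 7) — not an equilibrium.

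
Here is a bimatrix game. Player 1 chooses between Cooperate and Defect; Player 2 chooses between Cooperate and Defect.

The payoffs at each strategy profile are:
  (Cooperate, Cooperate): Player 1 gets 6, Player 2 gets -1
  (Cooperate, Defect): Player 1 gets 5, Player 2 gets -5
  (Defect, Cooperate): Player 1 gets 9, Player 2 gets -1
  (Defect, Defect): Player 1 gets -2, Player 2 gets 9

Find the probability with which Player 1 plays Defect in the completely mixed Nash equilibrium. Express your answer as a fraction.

Let x be the probability that Player 1 plays Cooperate. In a completely mixed equilibrium, Player 2 must be indifferent between Cooperate and Defect.
Player 2's expected payoff from Cooperate is −x − (1−x); from Defect it is −5x + 9(1−x).
Setting these equal: -1 = −14x + 9, so x = 5/7.
Therefore Player 1 plays Defect with probability 1 − 5/7 = 2/7.

2/7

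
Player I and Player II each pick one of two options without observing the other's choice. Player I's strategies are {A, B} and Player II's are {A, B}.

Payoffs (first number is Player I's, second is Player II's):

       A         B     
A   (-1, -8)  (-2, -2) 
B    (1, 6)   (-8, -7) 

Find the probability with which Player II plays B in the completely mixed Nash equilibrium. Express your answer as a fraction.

Let y be the probability that Player II plays A. In a completely mixed equilibrium, Player I must be indifferent between A and B.
Player I's expected payoff from A is −y − 2(1−y); from B it is y − 8(1−y).
Setting these equal: y − 2 = 9y − 8, so y = 3/4.
Therefore Player II plays B with probability 1 − 3/4 = 1/4.

1/4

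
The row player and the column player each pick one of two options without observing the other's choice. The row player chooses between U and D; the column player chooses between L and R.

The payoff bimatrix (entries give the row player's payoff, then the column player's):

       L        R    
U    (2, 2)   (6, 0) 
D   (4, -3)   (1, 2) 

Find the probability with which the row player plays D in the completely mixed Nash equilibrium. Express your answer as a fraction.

Let x be the probability that the row player plays U. In a completely mixed equilibrium, the column player must be indifferent between L and R.
The column player's expected payoff from L is 2x − 3(1−x); from R it is 2(1−x).
Setting these equal: 5x − 3 = −2x + 2, so x = 5/7.
Therefore the row player plays D with probability 1 − 5/7 = 2/7.

2/7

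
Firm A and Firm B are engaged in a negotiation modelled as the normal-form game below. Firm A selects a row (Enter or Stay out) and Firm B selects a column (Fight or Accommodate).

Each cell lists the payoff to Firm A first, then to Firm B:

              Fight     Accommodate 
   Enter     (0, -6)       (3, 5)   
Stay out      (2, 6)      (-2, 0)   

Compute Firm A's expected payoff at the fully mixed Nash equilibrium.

6/7

First find q, the probability Firm B plays Fight, from Firm A's indifference between Enter and Stay out: 3(1−q) = 2q − 2(1−q), giving q = 5/7.
Since Firm A is indifferent in equilibrium, Firm A's expected payoff equals the payoff from either row against (5/7, 2/7). Using Enter: 3(2/7) = 6/7.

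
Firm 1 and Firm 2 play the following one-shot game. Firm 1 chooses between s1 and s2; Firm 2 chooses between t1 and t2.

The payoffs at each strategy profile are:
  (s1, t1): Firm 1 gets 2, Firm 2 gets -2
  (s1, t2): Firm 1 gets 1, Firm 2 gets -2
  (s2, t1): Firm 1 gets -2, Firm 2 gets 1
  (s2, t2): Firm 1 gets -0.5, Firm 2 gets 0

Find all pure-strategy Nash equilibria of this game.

(s1, t1) and (s1, t2)

(s1, t1): Firm 1 gets 2 ≥ -2 from s2, and Firm 2 gets -2 ≥ -2 from t2 — Nash equilibrium.
(s1, t2): Firm 1 gets 1 ≥ -0.5 from s2, and Firm 2 gets -2 ≥ -2 from t1 — Nash equilibrium.
(s2, t1): Firm 1 prefers s1 (2 > -2) — not an equilibrium.
(s2, t2): Firm 1 prefers s1 (1 > -0.5); Firm 2 prefers t1 (1 > 0) — not an equilibrium.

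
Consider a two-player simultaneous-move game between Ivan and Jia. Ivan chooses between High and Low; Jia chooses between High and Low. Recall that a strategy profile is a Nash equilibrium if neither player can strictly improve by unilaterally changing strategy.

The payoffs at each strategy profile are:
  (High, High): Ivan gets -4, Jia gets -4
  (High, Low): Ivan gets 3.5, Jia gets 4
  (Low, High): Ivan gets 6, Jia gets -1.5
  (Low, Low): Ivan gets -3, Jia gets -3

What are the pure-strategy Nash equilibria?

(High, Low) and (Low, High)

(High, High): Ivan prefers Low (6 > -4); Jia prefers Low (4 > -4) — not an equilibrium.
(High, Low): Ivan gets 3.5 ≥ -3 from Low, and Jia gets 4 ≥ -4 from High — Nash equilibrium.
(Low, High): Ivan gets 6 ≥ -4 from High, and Jia gets -1.5 ≥ -3 from Low — Nash equilibrium.
(Low, Low): Ivan prefers High (3.5 > -3); Jia prefers High (-1.5 > -3) — not an equilibrium.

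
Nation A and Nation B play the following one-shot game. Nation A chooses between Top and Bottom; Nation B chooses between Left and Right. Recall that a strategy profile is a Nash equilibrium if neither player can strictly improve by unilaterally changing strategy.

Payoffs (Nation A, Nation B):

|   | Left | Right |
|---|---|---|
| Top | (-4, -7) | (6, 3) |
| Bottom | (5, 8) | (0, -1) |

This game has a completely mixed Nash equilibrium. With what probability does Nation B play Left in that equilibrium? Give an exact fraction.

Let q be the probability that Nation B plays Left. In a completely mixed equilibrium, Nation A must be indifferent between Top and Bottom.
Nation A's expected payoff from Top is −4q + 6(1−q); from Bottom it is 5q.
Setting these equal: −10q + 6 = 5q, so q = 2/5.

2/5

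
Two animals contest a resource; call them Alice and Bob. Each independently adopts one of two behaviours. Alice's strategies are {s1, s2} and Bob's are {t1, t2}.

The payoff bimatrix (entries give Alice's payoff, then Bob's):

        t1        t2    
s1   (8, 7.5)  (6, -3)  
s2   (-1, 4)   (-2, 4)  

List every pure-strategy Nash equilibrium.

(s1, t1)

(s1, t1): Alice gets 8 ≥ -1 from s2, and Bob gets 7.5 ≥ -3 from t2 — Nash equilibrium.
(s1, t2): Bob prefers t1 (7.5 > -3) — not an equilibrium.
(s2, t1): Alice prefers s1 (8 > -1) — not an equilibrium.
(s2, t2): Alice prefers s1 (6 > -2) — not an equilibrium.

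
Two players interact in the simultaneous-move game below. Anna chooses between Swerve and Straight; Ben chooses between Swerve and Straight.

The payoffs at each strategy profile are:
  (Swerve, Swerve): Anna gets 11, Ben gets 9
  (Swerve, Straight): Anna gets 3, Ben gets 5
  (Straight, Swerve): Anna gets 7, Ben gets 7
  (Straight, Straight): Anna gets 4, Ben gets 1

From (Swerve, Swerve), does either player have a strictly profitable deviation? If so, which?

Anna at (Swerve, Swerve) earns 11; deviating to Straight yields 7 — not better.
Ben earns 9; deviating to Straight yields 5 — not better.
Neither player can strictly improve; the profile is a Nash equilibrium.

Neither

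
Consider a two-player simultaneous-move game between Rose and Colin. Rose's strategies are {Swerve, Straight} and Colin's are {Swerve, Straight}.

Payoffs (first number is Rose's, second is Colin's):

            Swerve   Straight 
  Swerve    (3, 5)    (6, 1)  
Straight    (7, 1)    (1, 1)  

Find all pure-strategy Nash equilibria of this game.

(Swerve, Swerve): Rose prefers Straight (7 > 3) — not an equilibrium.
(Swerve, Straight): Colin prefers Swerve (5 > 1) — not an equilibrium.
(Straight, Swerve): Rose gets 7 ≥ 3 from Swerve, and Colin gets 1 ≥ 1 from Straight — Nash equilibrium.
(Straight, Straight): Rose prefers Swerve (6 > 1) — not an equilibrium.

(Straight, Swerve)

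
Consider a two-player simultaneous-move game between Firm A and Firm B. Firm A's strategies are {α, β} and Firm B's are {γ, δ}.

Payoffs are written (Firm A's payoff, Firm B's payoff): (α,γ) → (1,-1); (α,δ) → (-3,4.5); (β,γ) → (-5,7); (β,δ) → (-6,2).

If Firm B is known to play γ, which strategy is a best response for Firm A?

Against γ, Firm A earns 1 from α and -5 from β.
So α is the best response.

α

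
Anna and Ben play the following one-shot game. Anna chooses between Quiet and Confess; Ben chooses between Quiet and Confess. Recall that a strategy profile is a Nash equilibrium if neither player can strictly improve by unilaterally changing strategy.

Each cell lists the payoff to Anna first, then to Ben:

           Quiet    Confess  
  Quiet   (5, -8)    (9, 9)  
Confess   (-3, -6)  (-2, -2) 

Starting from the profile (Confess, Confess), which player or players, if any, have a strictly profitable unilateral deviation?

Anna

Anna at (Confess, Confess) earns -2; deviating to Quiet yields 9 — a strict improvement.
Ben earns -2; deviating to Quiet yields -6 — not better.
Only Anna has a strictly profitable deviation.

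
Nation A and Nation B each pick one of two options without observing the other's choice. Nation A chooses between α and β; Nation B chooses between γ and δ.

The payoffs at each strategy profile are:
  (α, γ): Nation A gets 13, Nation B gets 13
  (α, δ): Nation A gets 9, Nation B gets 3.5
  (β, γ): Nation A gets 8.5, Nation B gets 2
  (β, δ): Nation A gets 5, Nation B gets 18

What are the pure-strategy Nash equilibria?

(α, γ)

(α, γ): Nation A gets 13 ≥ 8.5 from β, and Nation B gets 13 ≥ 3.5 from δ — Nash equilibrium.
(α, δ): Nation B prefers γ (13 > 3.5) — not an equilibrium.
(β, γ): Nation A prefers α (13 > 8.5); Nation B prefers δ (18 > 2) — not an equilibrium.
(β, δ): Nation A prefers α (9 > 5) — not an equilibrium.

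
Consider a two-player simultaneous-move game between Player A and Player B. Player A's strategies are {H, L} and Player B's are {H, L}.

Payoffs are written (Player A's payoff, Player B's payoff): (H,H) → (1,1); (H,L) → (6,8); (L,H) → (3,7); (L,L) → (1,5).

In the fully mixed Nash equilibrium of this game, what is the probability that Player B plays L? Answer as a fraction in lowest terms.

2/7

Let y be the probability that Player B plays H. In a completely mixed equilibrium, Player A must be indifferent between H and L.
Player A's expected payoff from H is y + 6(1−y); from L it is 3y + (1−y).
Setting these equal: −5y + 6 = 2y + 1, so y = 5/7.
Therefore Player B plays L with probability 1 − 5/7 = 2/7.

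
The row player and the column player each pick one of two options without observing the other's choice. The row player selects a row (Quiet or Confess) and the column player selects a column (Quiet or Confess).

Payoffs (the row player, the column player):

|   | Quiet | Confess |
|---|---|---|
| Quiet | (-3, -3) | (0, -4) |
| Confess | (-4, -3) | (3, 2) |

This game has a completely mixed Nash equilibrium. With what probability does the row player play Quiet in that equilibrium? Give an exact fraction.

Let x be the probability that the row player plays Quiet. In a completely mixed equilibrium, the column player must be indifferent between Quiet and Confess.
The column player's expected payoff from Quiet is −3x − 3(1−x); from Confess it is −4x + 2(1−x).
Setting these equal: -3 = −6x + 2, so x = 5/6.

5/6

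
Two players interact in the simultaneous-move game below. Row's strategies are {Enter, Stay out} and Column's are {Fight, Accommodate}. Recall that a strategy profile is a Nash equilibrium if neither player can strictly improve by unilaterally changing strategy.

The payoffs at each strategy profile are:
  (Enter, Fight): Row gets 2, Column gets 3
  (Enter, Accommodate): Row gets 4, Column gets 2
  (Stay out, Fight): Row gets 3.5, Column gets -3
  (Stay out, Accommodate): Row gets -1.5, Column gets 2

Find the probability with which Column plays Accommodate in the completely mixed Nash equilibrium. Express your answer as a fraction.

Let y be the probability that Column plays Fight. In a completely mixed equilibrium, Row must be indifferent between Enter and Stay out.
Row's expected payoff from Enter is 2y + 4(1−y); from Stay out it is 3.5y − 1.5(1−y).
Setting these equal: −2y + 4 = 5y − 1.5, so y = 11/14.
Therefore Column plays Accommodate with probability 1 − 11/14 = 3/14.

3/14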